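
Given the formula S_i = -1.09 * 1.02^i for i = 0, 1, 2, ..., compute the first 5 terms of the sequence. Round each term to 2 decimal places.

This is a geometric sequence.
i=0: S_0 = -1.09 * 1.02^0 = -1.09
i=1: S_1 = -1.09 * 1.02^1 ≈ -1.11
i=2: S_2 = -1.09 * 1.02^2 ≈ -1.13
i=3: S_3 = -1.09 * 1.02^3 ≈ -1.16
i=4: S_4 = -1.09 * 1.02^4 ≈ -1.18
The first 5 terms are: [-1.09, -1.11, -1.13, -1.16, -1.18]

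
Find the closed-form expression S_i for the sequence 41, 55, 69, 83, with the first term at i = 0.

Check differences: 55 - 41 = 14
69 - 55 = 14
Common difference d = 14.
First term a = 41.
Formula: S_i = 41 + 14*i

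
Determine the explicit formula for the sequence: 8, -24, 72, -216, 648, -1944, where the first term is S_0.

Check ratios: -24 / 8 = -3.0
Common ratio r = -3.
First term a = 8.
Formula: S_i = 8 * (-3)^i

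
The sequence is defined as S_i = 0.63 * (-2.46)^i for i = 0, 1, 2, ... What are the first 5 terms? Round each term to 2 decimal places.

This is a geometric sequence.
i=0: S_0 = 0.63 * (-2.46)^0 = 0.63
i=1: S_1 = 0.63 * (-2.46)^1 ≈ -1.55
i=2: S_2 = 0.63 * (-2.46)^2 ≈ 3.81
i=3: S_3 = 0.63 * (-2.46)^3 ≈ -9.38
i=4: S_4 = 0.63 * (-2.46)^4 ≈ 23.07
The first 5 terms are: [0.63, -1.55, 3.81, -9.38, 23.07]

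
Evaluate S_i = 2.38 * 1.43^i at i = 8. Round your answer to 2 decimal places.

S_8 = 2.38 * 1.43^8 ≈ 2.38 * 17.4859 ≈ 41.62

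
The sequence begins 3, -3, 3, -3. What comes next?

Ratios: -3 / 3 = -1.0
This is a geometric sequence with common ratio r = -1.
Next term = -3 * -1 = 3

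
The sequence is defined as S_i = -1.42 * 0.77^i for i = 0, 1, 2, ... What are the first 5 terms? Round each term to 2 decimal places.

This is a geometric sequence.
i=0: S_0 = -1.42 * 0.77^0 = -1.42
i=1: S_1 = -1.42 * 0.77^1 ≈ -1.09
i=2: S_2 = -1.42 * 0.77^2 ≈ -0.84
i=3: S_3 = -1.42 * 0.77^3 ≈ -0.65
i=4: S_4 = -1.42 * 0.77^4 ≈ -0.5
The first 5 terms are: [-1.42, -1.09, -0.84, -0.65, -0.5]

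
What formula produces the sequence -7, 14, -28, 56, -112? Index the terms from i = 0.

Check ratios: 14 / -7 = -2.0
Common ratio r = -2.
First term a = -7.
Formula: S_i = -7 * (-2)^i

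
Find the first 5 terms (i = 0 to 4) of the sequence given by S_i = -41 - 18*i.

This is an arithmetic sequence.
i=0: S_0 = -41 + -18*0 = -41
i=1: S_1 = -41 + -18*1 = -59
i=2: S_2 = -41 + -18*2 = -77
i=3: S_3 = -41 + -18*3 = -95
i=4: S_4 = -41 + -18*4 = -113
The first 5 terms are: [-41, -59, -77, -95, -113]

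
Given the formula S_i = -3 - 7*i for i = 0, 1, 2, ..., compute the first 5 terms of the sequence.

This is an arithmetic sequence.
i=0: S_0 = -3 + -7*0 = -3
i=1: S_1 = -3 + -7*1 = -10
i=2: S_2 = -3 + -7*2 = -17
i=3: S_3 = -3 + -7*3 = -24
i=4: S_4 = -3 + -7*4 = -31
The first 5 terms are: [-3, -10, -17, -24, -31]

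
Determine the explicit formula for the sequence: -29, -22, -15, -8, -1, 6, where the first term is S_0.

Check differences: -22 - -29 = 7
-15 - -22 = 7
Common difference d = 7.
First term a = -29.
Formula: S_i = -29 + 7*i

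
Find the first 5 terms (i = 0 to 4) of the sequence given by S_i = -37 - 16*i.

This is an arithmetic sequence.
i=0: S_0 = -37 + -16*0 = -37
i=1: S_1 = -37 + -16*1 = -53
i=2: S_2 = -37 + -16*2 = -69
i=3: S_3 = -37 + -16*3 = -85
i=4: S_4 = -37 + -16*4 = -101
The first 5 terms are: [-37, -53, -69, -85, -101]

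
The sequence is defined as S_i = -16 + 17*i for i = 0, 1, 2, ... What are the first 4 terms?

This is an arithmetic sequence.
i=0: S_0 = -16 + 17*0 = -16
i=1: S_1 = -16 + 17*1 = 1
i=2: S_2 = -16 + 17*2 = 18
i=3: S_3 = -16 + 17*3 = 35
The first 4 terms are: [-16, 1, 18, 35]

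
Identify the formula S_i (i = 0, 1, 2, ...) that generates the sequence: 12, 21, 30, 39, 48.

Check differences: 21 - 12 = 9
30 - 21 = 9
Common difference d = 9.
First term a = 12.
Formula: S_i = 12 + 9*i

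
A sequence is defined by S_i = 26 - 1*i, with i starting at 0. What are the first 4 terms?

This is an arithmetic sequence.
i=0: S_0 = 26 + -1*0 = 26
i=1: S_1 = 26 + -1*1 = 25
i=2: S_2 = 26 + -1*2 = 24
i=3: S_3 = 26 + -1*3 = 23
The first 4 terms are: [26, 25, 24, 23]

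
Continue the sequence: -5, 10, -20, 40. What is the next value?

Ratios: 10 / -5 = -2.0
This is a geometric sequence with common ratio r = -2.
Next term = 40 * -2 = -80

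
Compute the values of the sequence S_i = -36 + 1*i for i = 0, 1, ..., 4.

This is an arithmetic sequence.
i=0: S_0 = -36 + 1*0 = -36
i=1: S_1 = -36 + 1*1 = -35
i=2: S_2 = -36 + 1*2 = -34
i=3: S_3 = -36 + 1*3 = -33
i=4: S_4 = -36 + 1*4 = -32
The first 5 terms are: [-36, -35, -34, -33, -32]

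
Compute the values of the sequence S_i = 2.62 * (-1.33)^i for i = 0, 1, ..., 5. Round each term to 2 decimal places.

This is a geometric sequence.
i=0: S_0 = 2.62 * (-1.33)^0 = 2.62
i=1: S_1 = 2.62 * (-1.33)^1 ≈ -3.48
i=2: S_2 = 2.62 * (-1.33)^2 ≈ 4.63
i=3: S_3 = 2.62 * (-1.33)^3 ≈ -6.16
i=4: S_4 = 2.62 * (-1.33)^4 ≈ 8.2
i=5: S_5 = 2.62 * (-1.33)^5 ≈ -10.9
The first 6 terms are: [2.62, -3.48, 4.63, -6.16, 8.2, -10.9]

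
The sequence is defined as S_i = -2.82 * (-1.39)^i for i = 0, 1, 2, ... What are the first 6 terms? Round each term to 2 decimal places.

This is a geometric sequence.
i=0: S_0 = -2.82 * (-1.39)^0 = -2.82
i=1: S_1 = -2.82 * (-1.39)^1 ≈ 3.92
i=2: S_2 = -2.82 * (-1.39)^2 ≈ -5.45
i=3: S_3 = -2.82 * (-1.39)^3 ≈ 7.57
i=4: S_4 = -2.82 * (-1.39)^4 ≈ -10.53
i=5: S_5 = -2.82 * (-1.39)^5 ≈ 14.63
The first 6 terms are: [-2.82, 3.92, -5.45, 7.57, -10.53, 14.63]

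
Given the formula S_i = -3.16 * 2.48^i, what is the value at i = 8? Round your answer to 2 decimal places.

S_8 = -3.16 * 2.48^8 ≈ -3.16 * 1430.9137 ≈ -4521.69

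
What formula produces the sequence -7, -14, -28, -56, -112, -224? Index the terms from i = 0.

Check ratios: -14 / -7 = 2.0
Common ratio r = 2.
First term a = -7.
Formula: S_i = -7 * 2^i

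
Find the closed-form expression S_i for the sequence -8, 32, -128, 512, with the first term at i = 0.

Check ratios: 32 / -8 = -4.0
Common ratio r = -4.
First term a = -8.
Formula: S_i = -8 * (-4)^i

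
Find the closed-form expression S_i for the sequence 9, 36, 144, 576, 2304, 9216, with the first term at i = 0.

Check ratios: 36 / 9 = 4.0
Common ratio r = 4.
First term a = 9.
Formula: S_i = 9 * 4^i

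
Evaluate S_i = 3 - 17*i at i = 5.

S_5 = 3 + -17*5 = 3 + -85 = -82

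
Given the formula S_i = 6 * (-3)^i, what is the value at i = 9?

S_9 = 6 * (-3)^9 = 6 * -19683 = -118098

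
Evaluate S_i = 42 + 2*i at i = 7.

S_7 = 42 + 2*7 = 42 + 14 = 56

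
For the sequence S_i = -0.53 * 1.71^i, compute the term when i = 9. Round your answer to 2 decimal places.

S_9 = -0.53 * 1.71^9 ≈ -0.53 * 125.0158 ≈ -66.26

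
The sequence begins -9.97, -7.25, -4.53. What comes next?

Differences: -7.25 - -9.97 = 2.72
This is an arithmetic sequence with common difference d = 2.72.
Next term = -4.53 + 2.72 = -1.81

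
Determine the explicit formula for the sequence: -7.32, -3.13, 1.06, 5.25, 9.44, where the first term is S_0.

Check differences: -3.13 - -7.32 = 4.19
1.06 - -3.13 = 4.19
Common difference d = 4.19.
First term a = -7.32.
Formula: S_i = -7.32 + 4.19*i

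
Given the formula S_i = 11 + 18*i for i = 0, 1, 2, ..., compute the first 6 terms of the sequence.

This is an arithmetic sequence.
i=0: S_0 = 11 + 18*0 = 11
i=1: S_1 = 11 + 18*1 = 29
i=2: S_2 = 11 + 18*2 = 47
i=3: S_3 = 11 + 18*3 = 65
i=4: S_4 = 11 + 18*4 = 83
i=5: S_5 = 11 + 18*5 = 101
The first 6 terms are: [11, 29, 47, 65, 83, 101]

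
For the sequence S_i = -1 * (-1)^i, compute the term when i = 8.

S_8 = -1 * (-1)^8 = -1 * 1 = -1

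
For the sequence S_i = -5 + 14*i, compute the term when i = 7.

S_7 = -5 + 14*7 = -5 + 98 = 93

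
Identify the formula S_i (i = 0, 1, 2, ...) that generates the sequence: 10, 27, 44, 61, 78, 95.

Check differences: 27 - 10 = 17
44 - 27 = 17
Common difference d = 17.
First term a = 10.
Formula: S_i = 10 + 17*i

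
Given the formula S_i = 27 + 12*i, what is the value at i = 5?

S_5 = 27 + 12*5 = 27 + 60 = 87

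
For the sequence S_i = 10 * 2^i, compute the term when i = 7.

S_7 = 10 * 2^7 = 10 * 128 = 1280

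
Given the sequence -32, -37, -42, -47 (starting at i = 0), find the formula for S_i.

Check differences: -37 - -32 = -5
-42 - -37 = -5
Common difference d = -5.
First term a = -32.
Formula: S_i = -32 - 5*i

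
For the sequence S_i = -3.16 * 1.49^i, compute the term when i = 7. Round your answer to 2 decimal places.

S_7 = -3.16 * 1.49^7 ≈ -3.16 * 16.3044 ≈ -51.52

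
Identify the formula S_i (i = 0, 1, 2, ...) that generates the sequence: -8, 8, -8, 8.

Check ratios: 8 / -8 = -1.0
Common ratio r = -1.
First term a = -8.
Formula: S_i = -8 * (-1)^i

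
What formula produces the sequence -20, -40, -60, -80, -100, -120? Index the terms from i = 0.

Check differences: -40 - -20 = -20
-60 - -40 = -20
Common difference d = -20.
First term a = -20.
Formula: S_i = -20 - 20*i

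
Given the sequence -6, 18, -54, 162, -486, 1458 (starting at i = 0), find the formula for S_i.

Check ratios: 18 / -6 = -3.0
Common ratio r = -3.
First term a = -6.
Formula: S_i = -6 * (-3)^i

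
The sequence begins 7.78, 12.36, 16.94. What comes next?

Differences: 12.36 - 7.78 = 4.58
This is an arithmetic sequence with common difference d = 4.58.
Next term = 16.94 + 4.58 = 21.52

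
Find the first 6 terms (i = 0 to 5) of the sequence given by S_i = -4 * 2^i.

This is a geometric sequence.
i=0: S_0 = -4 * 2^0 = -4
i=1: S_1 = -4 * 2^1 = -8
i=2: S_2 = -4 * 2^2 = -16
i=3: S_3 = -4 * 2^3 = -32
i=4: S_4 = -4 * 2^4 = -64
i=5: S_5 = -4 * 2^5 = -128
The first 6 terms are: [-4, -8, -16, -32, -64, -128]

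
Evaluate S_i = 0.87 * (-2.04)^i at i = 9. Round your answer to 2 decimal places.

S_9 = 0.87 * (-2.04)^9 ≈ 0.87 * -611.8874 ≈ -532.34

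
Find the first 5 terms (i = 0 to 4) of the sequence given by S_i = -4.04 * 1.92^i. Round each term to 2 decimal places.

This is a geometric sequence.
i=0: S_0 = -4.04 * 1.92^0 = -4.04
i=1: S_1 = -4.04 * 1.92^1 ≈ -7.76
i=2: S_2 = -4.04 * 1.92^2 ≈ -14.89
i=3: S_3 = -4.04 * 1.92^3 ≈ -28.59
i=4: S_4 = -4.04 * 1.92^4 ≈ -54.9
The first 5 terms are: [-4.04, -7.76, -14.89, -28.59, -54.9]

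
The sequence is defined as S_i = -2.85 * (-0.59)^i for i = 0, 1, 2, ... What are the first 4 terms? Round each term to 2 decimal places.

This is a geometric sequence.
i=0: S_0 = -2.85 * (-0.59)^0 = -2.85
i=1: S_1 = -2.85 * (-0.59)^1 ≈ 1.68
i=2: S_2 = -2.85 * (-0.59)^2 ≈ -0.99
i=3: S_3 = -2.85 * (-0.59)^3 ≈ 0.59
The first 4 terms are: [-2.85, 1.68, -0.99, 0.59]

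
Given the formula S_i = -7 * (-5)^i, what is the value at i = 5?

S_5 = -7 * (-5)^5 = -7 * -3125 = 21875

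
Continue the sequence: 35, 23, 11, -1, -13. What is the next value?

Differences: 23 - 35 = -12
This is an arithmetic sequence with common difference d = -12.
Next term = -13 + -12 = -25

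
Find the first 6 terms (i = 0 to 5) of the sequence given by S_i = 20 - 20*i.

This is an arithmetic sequence.
i=0: S_0 = 20 + -20*0 = 20
i=1: S_1 = 20 + -20*1 = 0
i=2: S_2 = 20 + -20*2 = -20
i=3: S_3 = 20 + -20*3 = -40
i=4: S_4 = 20 + -20*4 = -60
i=5: S_5 = 20 + -20*5 = -80
The first 6 terms are: [20, 0, -20, -40, -60, -80]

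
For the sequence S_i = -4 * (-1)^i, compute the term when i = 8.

S_8 = -4 * (-1)^8 = -4 * 1 = -4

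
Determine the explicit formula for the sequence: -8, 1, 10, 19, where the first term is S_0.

Check differences: 1 - -8 = 9
10 - 1 = 9
Common difference d = 9.
First term a = -8.
Formula: S_i = -8 + 9*i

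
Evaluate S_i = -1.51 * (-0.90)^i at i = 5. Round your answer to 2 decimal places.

S_5 = -1.51 * (-0.9)^5 ≈ -1.51 * -0.5905 ≈ 0.89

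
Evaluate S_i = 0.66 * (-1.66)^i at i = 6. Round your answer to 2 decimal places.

S_6 = 0.66 * (-1.66)^6 ≈ 0.66 * 20.9242 ≈ 13.81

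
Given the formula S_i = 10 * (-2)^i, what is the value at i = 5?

S_5 = 10 * (-2)^5 = 10 * -32 = -320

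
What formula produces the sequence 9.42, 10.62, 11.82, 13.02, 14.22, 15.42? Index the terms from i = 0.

Check differences: 10.62 - 9.42 = 1.2
11.82 - 10.62 = 1.2
Common difference d = 1.2.
First term a = 9.42.
Formula: S_i = 9.42 + 1.20*i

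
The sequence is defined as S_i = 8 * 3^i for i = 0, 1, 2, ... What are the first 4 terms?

This is a geometric sequence.
i=0: S_0 = 8 * 3^0 = 8
i=1: S_1 = 8 * 3^1 = 24
i=2: S_2 = 8 * 3^2 = 72
i=3: S_3 = 8 * 3^3 = 216
The first 4 terms are: [8, 24, 72, 216]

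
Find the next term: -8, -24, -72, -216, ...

Ratios: -24 / -8 = 3.0
This is a geometric sequence with common ratio r = 3.
Next term = -216 * 3 = -648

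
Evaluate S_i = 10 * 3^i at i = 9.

S_9 = 10 * 3^9 = 10 * 19683 = 196830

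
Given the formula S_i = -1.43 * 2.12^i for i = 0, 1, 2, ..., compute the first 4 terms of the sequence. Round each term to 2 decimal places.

This is a geometric sequence.
i=0: S_0 = -1.43 * 2.12^0 = -1.43
i=1: S_1 = -1.43 * 2.12^1 ≈ -3.03
i=2: S_2 = -1.43 * 2.12^2 ≈ -6.43
i=3: S_3 = -1.43 * 2.12^3 ≈ -13.63
The first 4 terms are: [-1.43, -3.03, -6.43, -13.63]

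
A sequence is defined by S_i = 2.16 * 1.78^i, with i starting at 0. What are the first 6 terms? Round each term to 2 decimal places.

This is a geometric sequence.
i=0: S_0 = 2.16 * 1.78^0 = 2.16
i=1: S_1 = 2.16 * 1.78^1 ≈ 3.84
i=2: S_2 = 2.16 * 1.78^2 ≈ 6.84
i=3: S_3 = 2.16 * 1.78^3 ≈ 12.18
i=4: S_4 = 2.16 * 1.78^4 ≈ 21.68
i=5: S_5 = 2.16 * 1.78^5 ≈ 38.6
The first 6 terms are: [2.16, 3.84, 6.84, 12.18, 21.68, 38.6]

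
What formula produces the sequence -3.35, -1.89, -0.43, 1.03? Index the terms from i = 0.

Check differences: -1.89 - -3.35 = 1.46
-0.43 - -1.89 = 1.46
Common difference d = 1.46.
First term a = -3.35.
Formula: S_i = -3.35 + 1.46*i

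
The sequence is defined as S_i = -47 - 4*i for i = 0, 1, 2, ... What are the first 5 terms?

This is an arithmetic sequence.
i=0: S_0 = -47 + -4*0 = -47
i=1: S_1 = -47 + -4*1 = -51
i=2: S_2 = -47 + -4*2 = -55
i=3: S_3 = -47 + -4*3 = -59
i=4: S_4 = -47 + -4*4 = -63
The first 5 terms are: [-47, -51, -55, -59, -63]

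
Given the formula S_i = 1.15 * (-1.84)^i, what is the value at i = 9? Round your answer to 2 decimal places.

S_9 = 1.15 * (-1.84)^9 ≈ 1.15 * -241.7466 ≈ -278.01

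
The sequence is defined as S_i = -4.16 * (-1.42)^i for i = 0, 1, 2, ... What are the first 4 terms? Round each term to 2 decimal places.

This is a geometric sequence.
i=0: S_0 = -4.16 * (-1.42)^0 = -4.16
i=1: S_1 = -4.16 * (-1.42)^1 ≈ 5.91
i=2: S_2 = -4.16 * (-1.42)^2 ≈ -8.39
i=3: S_3 = -4.16 * (-1.42)^3 ≈ 11.91
The first 4 terms are: [-4.16, 5.91, -8.39, 11.91]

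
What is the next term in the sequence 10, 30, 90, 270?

Ratios: 30 / 10 = 3.0
This is a geometric sequence with common ratio r = 3.
Next term = 270 * 3 = 810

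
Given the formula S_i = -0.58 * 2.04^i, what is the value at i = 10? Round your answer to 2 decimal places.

S_10 = -0.58 * 2.04^10 ≈ -0.58 * 1248.2503 ≈ -723.99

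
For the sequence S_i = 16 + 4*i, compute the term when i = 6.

S_6 = 16 + 4*6 = 16 + 24 = 40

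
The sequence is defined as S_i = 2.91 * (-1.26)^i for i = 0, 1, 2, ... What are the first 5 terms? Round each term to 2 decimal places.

This is a geometric sequence.
i=0: S_0 = 2.91 * (-1.26)^0 = 2.91
i=1: S_1 = 2.91 * (-1.26)^1 ≈ -3.67
i=2: S_2 = 2.91 * (-1.26)^2 ≈ 4.62
i=3: S_3 = 2.91 * (-1.26)^3 ≈ -5.82
i=4: S_4 = 2.91 * (-1.26)^4 ≈ 7.33
The first 5 terms are: [2.91, -3.67, 4.62, -5.82, 7.33]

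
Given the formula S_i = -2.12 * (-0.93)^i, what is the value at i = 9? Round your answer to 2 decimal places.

S_9 = -2.12 * (-0.93)^9 ≈ -2.12 * -0.5204 ≈ 1.1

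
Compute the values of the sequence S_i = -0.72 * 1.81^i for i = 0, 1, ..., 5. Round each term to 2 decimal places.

This is a geometric sequence.
i=0: S_0 = -0.72 * 1.81^0 = -0.72
i=1: S_1 = -0.72 * 1.81^1 ≈ -1.3
i=2: S_2 = -0.72 * 1.81^2 ≈ -2.36
i=3: S_3 = -0.72 * 1.81^3 ≈ -4.27
i=4: S_4 = -0.72 * 1.81^4 ≈ -7.73
i=5: S_5 = -0.72 * 1.81^5 ≈ -13.99
The first 6 terms are: [-0.72, -1.3, -2.36, -4.27, -7.73, -13.99]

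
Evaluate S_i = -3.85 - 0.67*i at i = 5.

S_5 = -3.85 + -0.67*5 = -3.85 + -3.35 = -7.2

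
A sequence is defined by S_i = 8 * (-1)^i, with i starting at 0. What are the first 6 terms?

This is a geometric sequence.
i=0: S_0 = 8 * (-1)^0 = 8
i=1: S_1 = 8 * (-1)^1 = -8
i=2: S_2 = 8 * (-1)^2 = 8
i=3: S_3 = 8 * (-1)^3 = -8
i=4: S_4 = 8 * (-1)^4 = 8
i=5: S_5 = 8 * (-1)^5 = -8
The first 6 terms are: [8, -8, 8, -8, 8, -8]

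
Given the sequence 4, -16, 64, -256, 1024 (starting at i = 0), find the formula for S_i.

Check ratios: -16 / 4 = -4.0
Common ratio r = -4.
First term a = 4.
Formula: S_i = 4 * (-4)^i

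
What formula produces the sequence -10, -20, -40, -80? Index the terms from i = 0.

Check ratios: -20 / -10 = 2.0
Common ratio r = 2.
First term a = -10.
Formula: S_i = -10 * 2^i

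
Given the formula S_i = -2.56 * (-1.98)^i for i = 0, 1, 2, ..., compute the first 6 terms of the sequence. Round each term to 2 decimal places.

This is a geometric sequence.
i=0: S_0 = -2.56 * (-1.98)^0 = -2.56
i=1: S_1 = -2.56 * (-1.98)^1 ≈ 5.07
i=2: S_2 = -2.56 * (-1.98)^2 ≈ -10.04
i=3: S_3 = -2.56 * (-1.98)^3 ≈ 19.87
i=4: S_4 = -2.56 * (-1.98)^4 ≈ -39.35
i=5: S_5 = -2.56 * (-1.98)^5 ≈ 77.91
The first 6 terms are: [-2.56, 5.07, -10.04, 19.87, -39.35, 77.91]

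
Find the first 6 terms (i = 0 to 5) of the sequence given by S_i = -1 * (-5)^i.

This is a geometric sequence.
i=0: S_0 = -1 * (-5)^0 = -1
i=1: S_1 = -1 * (-5)^1 = 5
i=2: S_2 = -1 * (-5)^2 = -25
i=3: S_3 = -1 * (-5)^3 = 125
i=4: S_4 = -1 * (-5)^4 = -625
i=5: S_5 = -1 * (-5)^5 = 3125
The first 6 terms are: [-1, 5, -25, 125, -625, 3125]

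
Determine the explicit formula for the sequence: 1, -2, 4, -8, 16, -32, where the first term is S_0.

Check ratios: -2 / 1 = -2.0
Common ratio r = -2.
First term a = 1.
Formula: S_i = 1 * (-2)^i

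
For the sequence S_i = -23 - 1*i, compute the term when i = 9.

S_9 = -23 + -1*9 = -23 + -9 = -32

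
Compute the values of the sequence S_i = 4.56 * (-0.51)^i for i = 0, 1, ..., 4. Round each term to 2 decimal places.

This is a geometric sequence.
i=0: S_0 = 4.56 * (-0.51)^0 = 4.56
i=1: S_1 = 4.56 * (-0.51)^1 ≈ -2.33
i=2: S_2 = 4.56 * (-0.51)^2 ≈ 1.19
i=3: S_3 = 4.56 * (-0.51)^3 ≈ -0.6
i=4: S_4 = 4.56 * (-0.51)^4 ≈ 0.31
The first 5 terms are: [4.56, -2.33, 1.19, -0.6, 0.31]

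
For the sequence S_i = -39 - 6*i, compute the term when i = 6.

S_6 = -39 + -6*6 = -39 + -36 = -75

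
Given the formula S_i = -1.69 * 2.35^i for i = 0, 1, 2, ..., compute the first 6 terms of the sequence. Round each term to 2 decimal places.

This is a geometric sequence.
i=0: S_0 = -1.69 * 2.35^0 = -1.69
i=1: S_1 = -1.69 * 2.35^1 ≈ -3.97
i=2: S_2 = -1.69 * 2.35^2 ≈ -9.33
i=3: S_3 = -1.69 * 2.35^3 ≈ -21.93
i=4: S_4 = -1.69 * 2.35^4 ≈ -51.54
i=5: S_5 = -1.69 * 2.35^5 ≈ -121.12
The first 6 terms are: [-1.69, -3.97, -9.33, -21.93, -51.54, -121.12]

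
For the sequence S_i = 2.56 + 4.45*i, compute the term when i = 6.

S_6 = 2.56 + 4.45*6 = 2.56 + 26.7 = 29.26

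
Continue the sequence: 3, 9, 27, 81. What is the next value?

Ratios: 9 / 3 = 3.0
This is a geometric sequence with common ratio r = 3.
Next term = 81 * 3 = 243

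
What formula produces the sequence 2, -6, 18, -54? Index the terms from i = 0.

Check ratios: -6 / 2 = -3.0
Common ratio r = -3.
First term a = 2.
Formula: S_i = 2 * (-3)^i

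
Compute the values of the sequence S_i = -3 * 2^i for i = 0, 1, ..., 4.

This is a geometric sequence.
i=0: S_0 = -3 * 2^0 = -3
i=1: S_1 = -3 * 2^1 = -6
i=2: S_2 = -3 * 2^2 = -12
i=3: S_3 = -3 * 2^3 = -24
i=4: S_4 = -3 * 2^4 = -48
The first 5 terms are: [-3, -6, -12, -24, -48]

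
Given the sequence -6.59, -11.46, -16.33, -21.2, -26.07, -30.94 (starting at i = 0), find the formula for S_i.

Check differences: -11.46 - -6.59 = -4.87
-16.33 - -11.46 = -4.87
Common difference d = -4.87.
First term a = -6.59.
Formula: S_i = -6.59 - 4.87*i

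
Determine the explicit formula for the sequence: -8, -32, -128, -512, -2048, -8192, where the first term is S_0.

Check ratios: -32 / -8 = 4.0
Common ratio r = 4.
First term a = -8.
Formula: S_i = -8 * 4^i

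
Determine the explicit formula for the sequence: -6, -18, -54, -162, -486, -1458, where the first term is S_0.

Check ratios: -18 / -6 = 3.0
Common ratio r = 3.
First term a = -6.
Formula: S_i = -6 * 3^i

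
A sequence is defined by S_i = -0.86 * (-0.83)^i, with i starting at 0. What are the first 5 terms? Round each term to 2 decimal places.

This is a geometric sequence.
i=0: S_0 = -0.86 * (-0.83)^0 = -0.86
i=1: S_1 = -0.86 * (-0.83)^1 ≈ 0.71
i=2: S_2 = -0.86 * (-0.83)^2 ≈ -0.59
i=3: S_3 = -0.86 * (-0.83)^3 ≈ 0.49
i=4: S_4 = -0.86 * (-0.83)^4 ≈ -0.41
The first 5 terms are: [-0.86, 0.71, -0.59, 0.49, -0.41]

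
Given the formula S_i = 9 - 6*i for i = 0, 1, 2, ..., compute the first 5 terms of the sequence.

This is an arithmetic sequence.
i=0: S_0 = 9 + -6*0 = 9
i=1: S_1 = 9 + -6*1 = 3
i=2: S_2 = 9 + -6*2 = -3
i=3: S_3 = 9 + -6*3 = -9
i=4: S_4 = 9 + -6*4 = -15
The first 5 terms are: [9, 3, -3, -9, -15]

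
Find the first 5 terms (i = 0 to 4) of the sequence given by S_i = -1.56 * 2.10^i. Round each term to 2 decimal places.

This is a geometric sequence.
i=0: S_0 = -1.56 * 2.1^0 = -1.56
i=1: S_1 = -1.56 * 2.1^1 ≈ -3.28
i=2: S_2 = -1.56 * 2.1^2 ≈ -6.88
i=3: S_3 = -1.56 * 2.1^3 ≈ -14.45
i=4: S_4 = -1.56 * 2.1^4 ≈ -30.34
The first 5 terms are: [-1.56, -3.28, -6.88, -14.45, -30.34]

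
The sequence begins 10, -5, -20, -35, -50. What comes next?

Differences: -5 - 10 = -15
This is an arithmetic sequence with common difference d = -15.
Next term = -50 + -15 = -65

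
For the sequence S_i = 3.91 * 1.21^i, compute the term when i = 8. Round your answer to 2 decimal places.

S_8 = 3.91 * 1.21^8 ≈ 3.91 * 4.595 ≈ 17.97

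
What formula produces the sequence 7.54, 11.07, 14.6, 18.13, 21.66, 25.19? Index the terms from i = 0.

Check differences: 11.07 - 7.54 = 3.53
14.6 - 11.07 = 3.53
Common difference d = 3.53.
First term a = 7.54.
Formula: S_i = 7.54 + 3.53*i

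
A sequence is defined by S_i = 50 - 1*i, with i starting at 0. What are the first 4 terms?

This is an arithmetic sequence.
i=0: S_0 = 50 + -1*0 = 50
i=1: S_1 = 50 + -1*1 = 49
i=2: S_2 = 50 + -1*2 = 48
i=3: S_3 = 50 + -1*3 = 47
The first 4 terms are: [50, 49, 48, 47]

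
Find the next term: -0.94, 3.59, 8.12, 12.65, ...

Differences: 3.59 - -0.94 = 4.53
This is an arithmetic sequence with common difference d = 4.53.
Next term = 12.65 + 4.53 = 17.18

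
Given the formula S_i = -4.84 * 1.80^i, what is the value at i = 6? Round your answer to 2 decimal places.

S_6 = -4.84 * 1.8^6 ≈ -4.84 * 34.0122 ≈ -164.62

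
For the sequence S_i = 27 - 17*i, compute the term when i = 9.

S_9 = 27 + -17*9 = 27 + -153 = -126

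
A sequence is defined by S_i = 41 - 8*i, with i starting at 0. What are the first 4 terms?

This is an arithmetic sequence.
i=0: S_0 = 41 + -8*0 = 41
i=1: S_1 = 41 + -8*1 = 33
i=2: S_2 = 41 + -8*2 = 25
i=3: S_3 = 41 + -8*3 = 17
The first 4 terms are: [41, 33, 25, 17]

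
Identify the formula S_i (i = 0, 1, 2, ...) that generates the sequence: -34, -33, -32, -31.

Check differences: -33 - -34 = 1
-32 - -33 = 1
Common difference d = 1.
First term a = -34.
Formula: S_i = -34 + 1*i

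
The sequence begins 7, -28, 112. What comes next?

Ratios: -28 / 7 = -4.0
This is a geometric sequence with common ratio r = -4.
Next term = 112 * -4 = -448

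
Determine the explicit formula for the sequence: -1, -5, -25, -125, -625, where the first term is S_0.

Check ratios: -5 / -1 = 5.0
Common ratio r = 5.
First term a = -1.
Formula: S_i = -1 * 5^i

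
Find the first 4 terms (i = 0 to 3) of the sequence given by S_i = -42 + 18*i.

This is an arithmetic sequence.
i=0: S_0 = -42 + 18*0 = -42
i=1: S_1 = -42 + 18*1 = -24
i=2: S_2 = -42 + 18*2 = -6
i=3: S_3 = -42 + 18*3 = 12
The first 4 terms are: [-42, -24, -6, 12]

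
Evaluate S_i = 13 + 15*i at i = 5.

S_5 = 13 + 15*5 = 13 + 75 = 88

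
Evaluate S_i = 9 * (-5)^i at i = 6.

S_6 = 9 * (-5)^6 = 9 * 15625 = 140625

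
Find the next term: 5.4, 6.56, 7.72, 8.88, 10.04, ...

Differences: 6.56 - 5.4 = 1.16
This is an arithmetic sequence with common difference d = 1.16.
Next term = 10.04 + 1.16 = 11.2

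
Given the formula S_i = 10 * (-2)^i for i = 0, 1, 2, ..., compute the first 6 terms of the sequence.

This is a geometric sequence.
i=0: S_0 = 10 * (-2)^0 = 10
i=1: S_1 = 10 * (-2)^1 = -20
i=2: S_2 = 10 * (-2)^2 = 40
i=3: S_3 = 10 * (-2)^3 = -80
i=4: S_4 = 10 * (-2)^4 = 160
i=5: S_5 = 10 * (-2)^5 = -320
The first 6 terms are: [10, -20, 40, -80, 160, -320]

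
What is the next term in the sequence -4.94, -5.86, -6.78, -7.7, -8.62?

Differences: -5.86 - -4.94 = -0.92
This is an arithmetic sequence with common difference d = -0.92.
Next term = -8.62 + -0.92 = -9.54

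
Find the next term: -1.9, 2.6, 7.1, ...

Differences: 2.6 - -1.9 = 4.5
This is an arithmetic sequence with common difference d = 4.5.
Next term = 7.1 + 4.5 = 11.6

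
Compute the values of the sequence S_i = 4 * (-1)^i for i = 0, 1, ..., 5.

This is a geometric sequence.
i=0: S_0 = 4 * (-1)^0 = 4
i=1: S_1 = 4 * (-1)^1 = -4
i=2: S_2 = 4 * (-1)^2 = 4
i=3: S_3 = 4 * (-1)^3 = -4
i=4: S_4 = 4 * (-1)^4 = 4
i=5: S_5 = 4 * (-1)^5 = -4
The first 6 terms are: [4, -4, 4, -4, 4, -4]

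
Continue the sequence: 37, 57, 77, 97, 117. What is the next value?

Differences: 57 - 37 = 20
This is an arithmetic sequence with common difference d = 20.
Next term = 117 + 20 = 137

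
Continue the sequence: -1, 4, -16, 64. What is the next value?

Ratios: 4 / -1 = -4.0
This is a geometric sequence with common ratio r = -4.
Next term = 64 * -4 = -256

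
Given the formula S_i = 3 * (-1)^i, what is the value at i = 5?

S_5 = 3 * (-1)^5 = 3 * -1 = -3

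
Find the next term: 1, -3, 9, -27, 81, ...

Ratios: -3 / 1 = -3.0
This is a geometric sequence with common ratio r = -3.
Next term = 81 * -3 = -243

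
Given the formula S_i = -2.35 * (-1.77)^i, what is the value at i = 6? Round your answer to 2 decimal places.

S_6 = -2.35 * (-1.77)^6 ≈ -2.35 * 30.7496 ≈ -72.26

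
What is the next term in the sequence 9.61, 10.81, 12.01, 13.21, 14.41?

Differences: 10.81 - 9.61 = 1.2
This is an arithmetic sequence with common difference d = 1.2.
Next term = 14.41 + 1.2 = 15.61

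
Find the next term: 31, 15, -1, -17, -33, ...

Differences: 15 - 31 = -16
This is an arithmetic sequence with common difference d = -16.
Next term = -33 + -16 = -49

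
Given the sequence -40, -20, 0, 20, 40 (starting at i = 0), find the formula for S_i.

Check differences: -20 - -40 = 20
0 - -20 = 20
Common difference d = 20.
First term a = -40.
Formula: S_i = -40 + 20*i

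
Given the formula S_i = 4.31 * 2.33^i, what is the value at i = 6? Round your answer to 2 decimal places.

S_6 = 4.31 * 2.33^6 ≈ 4.31 * 160.0057 ≈ 689.62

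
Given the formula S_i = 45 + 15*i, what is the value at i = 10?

S_10 = 45 + 15*10 = 45 + 150 = 195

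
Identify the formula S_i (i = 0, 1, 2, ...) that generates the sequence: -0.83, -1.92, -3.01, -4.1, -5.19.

Check differences: -1.92 - -0.83 = -1.09
-3.01 - -1.92 = -1.09
Common difference d = -1.09.
First term a = -0.83.
Formula: S_i = -0.83 - 1.09*i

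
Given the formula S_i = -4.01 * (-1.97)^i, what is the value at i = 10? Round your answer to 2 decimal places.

S_10 = -4.01 * (-1.97)^10 ≈ -4.01 * 880.364 ≈ -3530.26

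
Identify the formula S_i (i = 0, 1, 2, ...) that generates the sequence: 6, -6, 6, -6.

Check ratios: -6 / 6 = -1.0
Common ratio r = -1.
First term a = 6.
Formula: S_i = 6 * (-1)^i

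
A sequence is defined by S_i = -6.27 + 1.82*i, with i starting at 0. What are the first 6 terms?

This is an arithmetic sequence.
i=0: S_0 = -6.27 + 1.82*0 = -6.27
i=1: S_1 = -6.27 + 1.82*1 = -4.45
i=2: S_2 = -6.27 + 1.82*2 = -2.63
i=3: S_3 = -6.27 + 1.82*3 = -0.81
i=4: S_4 = -6.27 + 1.82*4 = 1.01
i=5: S_5 = -6.27 + 1.82*5 = 2.83
The first 6 terms are: [-6.27, -4.45, -2.63, -0.81, 1.01, 2.83]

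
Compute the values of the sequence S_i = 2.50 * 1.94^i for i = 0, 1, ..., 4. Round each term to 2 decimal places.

This is a geometric sequence.
i=0: S_0 = 2.5 * 1.94^0 = 2.5
i=1: S_1 = 2.5 * 1.94^1 = 4.85
i=2: S_2 = 2.5 * 1.94^2 ≈ 9.41
i=3: S_3 = 2.5 * 1.94^3 ≈ 18.25
i=4: S_4 = 2.5 * 1.94^4 ≈ 35.41
The first 5 terms are: [2.5, 4.85, 9.41, 18.25, 35.41]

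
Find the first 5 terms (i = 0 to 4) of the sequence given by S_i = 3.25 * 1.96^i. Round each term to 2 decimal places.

This is a geometric sequence.
i=0: S_0 = 3.25 * 1.96^0 = 3.25
i=1: S_1 = 3.25 * 1.96^1 = 6.37
i=2: S_2 = 3.25 * 1.96^2 ≈ 12.49
i=3: S_3 = 3.25 * 1.96^3 ≈ 24.47
i=4: S_4 = 3.25 * 1.96^4 ≈ 47.96
The first 5 terms are: [3.25, 6.37, 12.49, 24.47, 47.96]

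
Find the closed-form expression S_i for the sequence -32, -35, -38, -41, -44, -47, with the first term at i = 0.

Check differences: -35 - -32 = -3
-38 - -35 = -3
Common difference d = -3.
First term a = -32.
Formula: S_i = -32 - 3*i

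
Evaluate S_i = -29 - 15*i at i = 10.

S_10 = -29 + -15*10 = -29 + -150 = -179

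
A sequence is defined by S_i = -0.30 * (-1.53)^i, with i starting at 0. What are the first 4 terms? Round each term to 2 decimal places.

This is a geometric sequence.
i=0: S_0 = -0.3 * (-1.53)^0 = -0.3
i=1: S_1 = -0.3 * (-1.53)^1 ≈ 0.46
i=2: S_2 = -0.3 * (-1.53)^2 ≈ -0.7
i=3: S_3 = -0.3 * (-1.53)^3 ≈ 1.07
The first 4 terms are: [-0.3, 0.46, -0.7, 1.07]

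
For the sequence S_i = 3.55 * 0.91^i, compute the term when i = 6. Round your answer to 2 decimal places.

S_6 = 3.55 * 0.91^6 ≈ 3.55 * 0.5679 ≈ 2.02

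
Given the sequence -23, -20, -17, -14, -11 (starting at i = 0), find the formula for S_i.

Check differences: -20 - -23 = 3
-17 - -20 = 3
Common difference d = 3.
First term a = -23.
Formula: S_i = -23 + 3*i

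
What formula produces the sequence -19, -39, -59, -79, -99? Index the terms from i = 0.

Check differences: -39 - -19 = -20
-59 - -39 = -20
Common difference d = -20.
First term a = -19.
Formula: S_i = -19 - 20*i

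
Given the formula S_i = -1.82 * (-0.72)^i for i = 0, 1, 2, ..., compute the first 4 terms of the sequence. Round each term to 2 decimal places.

This is a geometric sequence.
i=0: S_0 = -1.82 * (-0.72)^0 = -1.82
i=1: S_1 = -1.82 * (-0.72)^1 ≈ 1.31
i=2: S_2 = -1.82 * (-0.72)^2 ≈ -0.94
i=3: S_3 = -1.82 * (-0.72)^3 ≈ 0.68
The first 4 terms are: [-1.82, 1.31, -0.94, 0.68]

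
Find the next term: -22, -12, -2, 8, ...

Differences: -12 - -22 = 10
This is an arithmetic sequence with common difference d = 10.
Next term = 8 + 10 = 18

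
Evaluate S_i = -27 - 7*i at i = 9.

S_9 = -27 + -7*9 = -27 + -63 = -90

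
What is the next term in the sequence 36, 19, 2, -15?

Differences: 19 - 36 = -17
This is an arithmetic sequence with common difference d = -17.
Next term = -15 + -17 = -32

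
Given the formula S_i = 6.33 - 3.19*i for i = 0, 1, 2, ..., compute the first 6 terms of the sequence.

This is an arithmetic sequence.
i=0: S_0 = 6.33 + -3.19*0 = 6.33
i=1: S_1 = 6.33 + -3.19*1 = 3.14
i=2: S_2 = 6.33 + -3.19*2 = -0.05
i=3: S_3 = 6.33 + -3.19*3 = -3.24
i=4: S_4 = 6.33 + -3.19*4 = -6.43
i=5: S_5 = 6.33 + -3.19*5 = -9.62
The first 6 terms are: [6.33, 3.14, -0.05, -3.24, -6.43, -9.62]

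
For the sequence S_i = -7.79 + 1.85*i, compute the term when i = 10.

S_10 = -7.79 + 1.85*10 = -7.79 + 18.5 = 10.71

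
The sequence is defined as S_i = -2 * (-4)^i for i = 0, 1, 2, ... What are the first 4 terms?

This is a geometric sequence.
i=0: S_0 = -2 * (-4)^0 = -2
i=1: S_1 = -2 * (-4)^1 = 8
i=2: S_2 = -2 * (-4)^2 = -32
i=3: S_3 = -2 * (-4)^3 = 128
The first 4 terms are: [-2, 8, -32, 128]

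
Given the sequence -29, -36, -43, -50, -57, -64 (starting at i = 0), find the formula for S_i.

Check differences: -36 - -29 = -7
-43 - -36 = -7
Common difference d = -7.
First term a = -29.
Formula: S_i = -29 - 7*i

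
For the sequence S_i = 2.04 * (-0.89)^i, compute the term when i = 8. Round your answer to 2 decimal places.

S_8 = 2.04 * (-0.89)^8 ≈ 2.04 * 0.3937 ≈ 0.8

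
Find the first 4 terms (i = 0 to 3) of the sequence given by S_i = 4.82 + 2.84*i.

This is an arithmetic sequence.
i=0: S_0 = 4.82 + 2.84*0 = 4.82
i=1: S_1 = 4.82 + 2.84*1 = 7.66
i=2: S_2 = 4.82 + 2.84*2 = 10.5
i=3: S_3 = 4.82 + 2.84*3 = 13.34
The first 4 terms are: [4.82, 7.66, 10.5, 13.34]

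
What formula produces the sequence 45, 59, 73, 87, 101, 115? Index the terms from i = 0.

Check differences: 59 - 45 = 14
73 - 59 = 14
Common difference d = 14.
First term a = 45.
Formula: S_i = 45 + 14*i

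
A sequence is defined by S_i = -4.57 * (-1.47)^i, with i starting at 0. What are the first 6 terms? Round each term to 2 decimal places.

This is a geometric sequence.
i=0: S_0 = -4.57 * (-1.47)^0 = -4.57
i=1: S_1 = -4.57 * (-1.47)^1 ≈ 6.72
i=2: S_2 = -4.57 * (-1.47)^2 ≈ -9.88
i=3: S_3 = -4.57 * (-1.47)^3 ≈ 14.52
i=4: S_4 = -4.57 * (-1.47)^4 ≈ -21.34
i=5: S_5 = -4.57 * (-1.47)^5 ≈ 31.37
The first 6 terms are: [-4.57, 6.72, -9.88, 14.52, -21.34, 31.37]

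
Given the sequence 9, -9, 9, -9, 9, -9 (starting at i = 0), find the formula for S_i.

Check ratios: -9 / 9 = -1.0
Common ratio r = -1.
First term a = 9.
Formula: S_i = 9 * (-1)^i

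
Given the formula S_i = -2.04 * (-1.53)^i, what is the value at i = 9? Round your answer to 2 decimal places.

S_9 = -2.04 * (-1.53)^9 ≈ -2.04 * -45.9434 ≈ 93.72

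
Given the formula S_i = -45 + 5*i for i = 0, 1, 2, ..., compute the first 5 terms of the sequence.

This is an arithmetic sequence.
i=0: S_0 = -45 + 5*0 = -45
i=1: S_1 = -45 + 5*1 = -40
i=2: S_2 = -45 + 5*2 = -35
i=3: S_3 = -45 + 5*3 = -30
i=4: S_4 = -45 + 5*4 = -25
The first 5 terms are: [-45, -40, -35, -30, -25]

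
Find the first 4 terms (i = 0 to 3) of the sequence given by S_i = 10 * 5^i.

This is a geometric sequence.
i=0: S_0 = 10 * 5^0 = 10
i=1: S_1 = 10 * 5^1 = 50
i=2: S_2 = 10 * 5^2 = 250
i=3: S_3 = 10 * 5^3 = 1250
The first 4 terms are: [10, 50, 250, 1250]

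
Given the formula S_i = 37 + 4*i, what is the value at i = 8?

S_8 = 37 + 4*8 = 37 + 32 = 69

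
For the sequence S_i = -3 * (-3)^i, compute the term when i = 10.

S_10 = -3 * (-3)^10 = -3 * 59049 = -177147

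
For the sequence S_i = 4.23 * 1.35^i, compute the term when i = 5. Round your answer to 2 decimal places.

S_5 = 4.23 * 1.35^5 ≈ 4.23 * 4.484 ≈ 18.97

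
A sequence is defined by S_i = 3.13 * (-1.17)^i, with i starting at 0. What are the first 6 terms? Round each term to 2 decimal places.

This is a geometric sequence.
i=0: S_0 = 3.13 * (-1.17)^0 = 3.13
i=1: S_1 = 3.13 * (-1.17)^1 ≈ -3.66
i=2: S_2 = 3.13 * (-1.17)^2 ≈ 4.28
i=3: S_3 = 3.13 * (-1.17)^3 ≈ -5.01
i=4: S_4 = 3.13 * (-1.17)^4 ≈ 5.87
i=5: S_5 = 3.13 * (-1.17)^5 ≈ -6.86
The first 6 terms are: [3.13, -3.66, 4.28, -5.01, 5.87, -6.86]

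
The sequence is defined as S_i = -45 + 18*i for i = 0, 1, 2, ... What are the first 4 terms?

This is an arithmetic sequence.
i=0: S_0 = -45 + 18*0 = -45
i=1: S_1 = -45 + 18*1 = -27
i=2: S_2 = -45 + 18*2 = -9
i=3: S_3 = -45 + 18*3 = 9
The first 4 terms are: [-45, -27, -9, 9]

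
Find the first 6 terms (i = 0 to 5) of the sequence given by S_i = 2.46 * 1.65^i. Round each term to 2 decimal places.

This is a geometric sequence.
i=0: S_0 = 2.46 * 1.65^0 = 2.46
i=1: S_1 = 2.46 * 1.65^1 ≈ 4.06
i=2: S_2 = 2.46 * 1.65^2 ≈ 6.7
i=3: S_3 = 2.46 * 1.65^3 ≈ 11.05
i=4: S_4 = 2.46 * 1.65^4 ≈ 18.23
i=5: S_5 = 2.46 * 1.65^5 ≈ 30.09
The first 6 terms are: [2.46, 4.06, 6.7, 11.05, 18.23, 30.09]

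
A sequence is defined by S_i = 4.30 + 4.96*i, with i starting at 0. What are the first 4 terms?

This is an arithmetic sequence.
i=0: S_0 = 4.3 + 4.96*0 = 4.3
i=1: S_1 = 4.3 + 4.96*1 = 9.26
i=2: S_2 = 4.3 + 4.96*2 = 14.22
i=3: S_3 = 4.3 + 4.96*3 = 19.18
The first 4 terms are: [4.3, 9.26, 14.22, 19.18]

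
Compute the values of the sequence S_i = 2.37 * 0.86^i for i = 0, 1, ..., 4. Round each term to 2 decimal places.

This is a geometric sequence.
i=0: S_0 = 2.37 * 0.86^0 = 2.37
i=1: S_1 = 2.37 * 0.86^1 ≈ 2.04
i=2: S_2 = 2.37 * 0.86^2 ≈ 1.75
i=3: S_3 = 2.37 * 0.86^3 ≈ 1.51
i=4: S_4 = 2.37 * 0.86^4 ≈ 1.3
The first 5 terms are: [2.37, 2.04, 1.75, 1.51, 1.3]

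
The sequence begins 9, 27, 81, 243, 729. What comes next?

Ratios: 27 / 9 = 3.0
This is a geometric sequence with common ratio r = 3.
Next term = 729 * 3 = 2187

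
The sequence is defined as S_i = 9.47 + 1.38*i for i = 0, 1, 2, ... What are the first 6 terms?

This is an arithmetic sequence.
i=0: S_0 = 9.47 + 1.38*0 = 9.47
i=1: S_1 = 9.47 + 1.38*1 = 10.85
i=2: S_2 = 9.47 + 1.38*2 = 12.23
i=3: S_3 = 9.47 + 1.38*3 = 13.61
i=4: S_4 = 9.47 + 1.38*4 = 14.99
i=5: S_5 = 9.47 + 1.38*5 = 16.37
The first 6 terms are: [9.47, 10.85, 12.23, 13.61, 14.99, 16.37]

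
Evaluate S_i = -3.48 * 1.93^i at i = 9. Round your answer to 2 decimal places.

S_9 = -3.48 * 1.93^9 ≈ -3.48 * 371.5487 ≈ -1292.99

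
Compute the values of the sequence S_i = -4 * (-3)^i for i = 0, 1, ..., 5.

This is a geometric sequence.
i=0: S_0 = -4 * (-3)^0 = -4
i=1: S_1 = -4 * (-3)^1 = 12
i=2: S_2 = -4 * (-3)^2 = -36
i=3: S_3 = -4 * (-3)^3 = 108
i=4: S_4 = -4 * (-3)^4 = -324
i=5: S_5 = -4 * (-3)^5 = 972
The first 6 terms are: [-4, 12, -36, 108, -324, 972]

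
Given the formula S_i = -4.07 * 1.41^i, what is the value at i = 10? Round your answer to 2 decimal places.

S_10 = -4.07 * 1.41^10 ≈ -4.07 * 31.0593 ≈ -126.41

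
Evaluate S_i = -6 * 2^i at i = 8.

S_8 = -6 * 2^8 = -6 * 256 = -1536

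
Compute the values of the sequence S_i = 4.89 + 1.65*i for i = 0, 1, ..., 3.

This is an arithmetic sequence.
i=0: S_0 = 4.89 + 1.65*0 = 4.89
i=1: S_1 = 4.89 + 1.65*1 = 6.54
i=2: S_2 = 4.89 + 1.65*2 = 8.19
i=3: S_3 = 4.89 + 1.65*3 = 9.84
The first 4 terms are: [4.89, 6.54, 8.19, 9.84]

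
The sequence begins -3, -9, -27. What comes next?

Ratios: -9 / -3 = 3.0
This is a geometric sequence with common ratio r = 3.
Next term = -27 * 3 = -81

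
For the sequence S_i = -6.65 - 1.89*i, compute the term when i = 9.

S_9 = -6.65 + -1.89*9 = -6.65 + -17.01 = -23.66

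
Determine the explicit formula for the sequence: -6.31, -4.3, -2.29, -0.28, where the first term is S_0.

Check differences: -4.3 - -6.31 = 2.01
-2.29 - -4.3 = 2.01
Common difference d = 2.01.
First term a = -6.31.
Formula: S_i = -6.31 + 2.01*i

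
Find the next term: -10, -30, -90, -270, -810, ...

Ratios: -30 / -10 = 3.0
This is a geometric sequence with common ratio r = 3.
Next term = -810 * 3 = -2430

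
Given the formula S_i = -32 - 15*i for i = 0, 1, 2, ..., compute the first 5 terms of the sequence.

This is an arithmetic sequence.
i=0: S_0 = -32 + -15*0 = -32
i=1: S_1 = -32 + -15*1 = -47
i=2: S_2 = -32 + -15*2 = -62
i=3: S_3 = -32 + -15*3 = -77
i=4: S_4 = -32 + -15*4 = -92
The first 5 terms are: [-32, -47, -62, -77, -92]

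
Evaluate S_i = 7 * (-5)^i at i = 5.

S_5 = 7 * (-5)^5 = 7 * -3125 = -21875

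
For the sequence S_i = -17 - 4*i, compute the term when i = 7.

S_7 = -17 + -4*7 = -17 + -28 = -45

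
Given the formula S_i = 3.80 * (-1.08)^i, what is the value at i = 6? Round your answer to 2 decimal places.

S_6 = 3.8 * (-1.08)^6 ≈ 3.8 * 1.5869 ≈ 6.03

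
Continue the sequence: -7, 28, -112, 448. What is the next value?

Ratios: 28 / -7 = -4.0
This is a geometric sequence with common ratio r = -4.
Next term = 448 * -4 = -1792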